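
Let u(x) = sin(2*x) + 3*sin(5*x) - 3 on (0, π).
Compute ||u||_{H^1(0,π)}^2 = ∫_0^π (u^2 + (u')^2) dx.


||u||_{H^1(0,π)}^2 = -36/5 + 257*π/2

u'(x) = 2*cos(2*x) + 15*cos(5*x).
Expand u² and (u')² and integrate term by term on (0, π), using: for integers n ≥ 1, ∫_0^π sin²(nx) dx = ∫_0^π cos²(nx) dx = π/2; for n ≠ n', ∫_0^π sin(nx)sin(n'x) dx = ∫_0^π cos(nx)cos(n'x) dx = 0; and by product-to-sum, ∫_0^π sin(nx)cos(n'x) dx = ½∫_0^π [sin((n+n')x) + sin((n−n')x)] dx, which is 0 when n+n' is even and 2n/(n²−n'²) when n+n' is odd (it need not vanish on (0, π)). For the constant mode: ∫_0^π 1 dx = π, ∫_0^π cos(nx) dx = 0, ∫_0^π sin(nx) dx = (1−(−1)^n)/n.
  u² squared terms: (-3)²·∫1 dx = 9·π = 9*π;  (3)²·∫sin(5x)² dx = 9·π/2 = 9*π/2;  (1)²·∫sin(2x)² dx = 1·π/2 = π/2.
  u² cross terms: 2·(-3)·(3)·∫1·sin(5x) dx = -18·(2/5) = -36/5;  2·(-3)·(1)·∫1·sin(2x) dx = -6·(0) = 0;  2·(3)·(1)·∫sin(5x)·sin(2x) dx = 6·(0) = 0.
  So ∫_0^π u² dx = 9*π + 9*π/2 + π/2 − 36/5 + 0 + 0 = -36/5 + 14*π.
  (u')² squared terms: (2)²·∫cos(2x)² dx = 4·π/2 = 2*π;  (15)²·∫cos(5x)² dx = 225·π/2 = 225*π/2.
  (u')² cross terms: 2·(2)·(15)·∫cos(2x)·cos(5x) dx = 60·(0) = 0.
  So ∫_0^π (u')² dx = 2*π + 225*π/2 + 0 = 229*π/2.
||u||_{H^1}^2 = (-36/5 + 14*π) + (229*π/2) = -36/5 + 257*π/2.


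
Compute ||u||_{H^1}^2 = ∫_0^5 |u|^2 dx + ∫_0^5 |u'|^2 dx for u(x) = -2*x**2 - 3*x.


||u||_{H^1}^2 = 17285/3

The H^1 norm (squared) on an interval (0, L) is
  ||u||_{H^1}^2 = ∫_0^L u(x)^2 dx + ∫_0^L u'(x)^2 dx.
Compute u'(x) = -4*x - 3.
Then u(x)^2 = 4*x**4 + 12*x**3 + 9*x**2 and u'(x)^2 = 16*x**2 + 24*x + 9.
Integrate each monomial from 0 to 5 using ∫_0^5 c·x^n dx = c·5^(n+1)/(n+1):
  ∫_0^5 u(x)^2 dx = ∫_0^5 (4*x^4 + 12*x^3 + 9*x^2) dx. Term by term:
    ∫_0^5 4*x^4 dx = 2500;  ∫_0^5 12*x^3 dx = 1875;  ∫_0^5 9*x^2 dx = 375.
  Sum: 2500 + 1875 + 375 = 4750.
  ∫_0^5 u'(x)^2 dx = ∫_0^5 (16*x^2 + 24*x + 9) dx. Term by term:
    ∫_0^5 16*x^2 dx = 2000/3;  ∫_0^5 24*x dx = 300;  ∫_0^5 9 dx = 45.
  Sum: 2000/3 + 300 + 45 = 3035/3.
Adding: ||u||_{H^1}^2 = 4750 + 3035/3 = 17285/3.


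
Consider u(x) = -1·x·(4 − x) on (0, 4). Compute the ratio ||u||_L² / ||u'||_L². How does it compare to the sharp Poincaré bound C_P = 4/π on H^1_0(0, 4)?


||u||_L² / ||u'||_L² = 2*sqrt(10)/5 < C_P = 4/π.

u(x) = -1·x·(4 − x), so u'(x) = 2*x - 4.
u(x) = -1·x·(4 − x) vanishes at x = 0 and x = 4, so u ∈ H^1_0(0, 4). Differentiate via the product rule and integrate the resulting polynomials term by term.
  ∫_0^4 u² dx = ∫_0^4 (x^4 - 8*x^3 + 16*x^2) dx. Term by term:
    ∫_0^4 x^4 dx = 1024/5;  ∫_0^4 -8*x^3 dx = -512;  ∫_0^4 16*x^2 dx = 1024/3.
  Sum: 1024/5 − 512 + 1024/3 = 512/15.
  ∫_0^4 (u')² dx = ∫_0^4 (4*x^2 - 16*x + 16) dx. Term by term:
    ∫_0^4 4*x^2 dx = 256/3;  ∫_0^4 -16*x dx = -128;  ∫_0^4 16 dx = 64.
  Sum: 256/3 − 128 + 64 = 64/3.
∫_0^4 u² dx = 512/15, so ||u||_L² = 16*sqrt(30)/15.
∫_0^4 (u')² dx = 64/3, so ||u'||_L² = 8*sqrt(3)/3.
Ratio ||u||_L² / ||u'||_L² = 2*sqrt(10)/5.
Sharp Poincaré constant on H^1_0(0, 4) is C_P = L/π = 4/π, achieved by sin(π/4·x).
A polynomial bump cannot attain the sharp Poincaré constant (only the first sine eigenfunction does), so the ratio is strictly less than C_P, consistent with ||u||_L² ≤ C_P ||u'||_L².


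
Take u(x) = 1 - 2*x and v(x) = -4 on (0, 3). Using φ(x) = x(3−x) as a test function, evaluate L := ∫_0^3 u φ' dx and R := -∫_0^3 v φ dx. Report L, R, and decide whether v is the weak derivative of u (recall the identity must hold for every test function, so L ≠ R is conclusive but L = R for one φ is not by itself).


LHS = 9, RHS = 18. No, v is not the weak derivative of u.

u(x) = 1 - 2*x, classical derivative u'(x) = -2.
φ(x) = x(3−x), so φ'(x) = 3 - 2*x.
Note φ(0) = φ(3) = 0, so the boundary term u·φ vanishes.
LHS = ∫_0^3 u(x) φ'(x) dx = ∫_0^3 (4*x^2 - 8*x + 3) dx. Term by term:
  ∫_0^3 4*x^2 dx = 36;  ∫_0^3 -8*x dx = -36;  ∫_0^3 3 dx = 9.
Sum: 36 − 36 + 9 = 9.
So LHS = 9.
∫_0^3 v(x) φ(x) dx = ∫_0^3 (4*x^2 - 12*x) dx. Term by term:
  ∫_0^3 4*x^2 dx = 36;  ∫_0^3 -12*x dx = -54.
Sum: 36 − 54 = -18.
So RHS = -∫_0^3 v(x) φ(x) dx = 18.
LHS − RHS = -9 ≠ 0, so the identity fails.
(For a valid weak derivative the identity must hold for EVERY test function, in particular this one. The failure shows v is NOT the weak derivative of u.)
Correct weak derivative would be u'(x) = -2.


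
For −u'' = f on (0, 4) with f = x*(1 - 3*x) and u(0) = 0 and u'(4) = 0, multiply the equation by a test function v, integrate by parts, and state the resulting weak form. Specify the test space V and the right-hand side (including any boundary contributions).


V = {v ∈ H^1(0, 4) : v(0) = 0} (test functions vanish at x = 0 where u is specified); weak form: ∫_0^4 u'v' dx = ∫_0^4 (x*(1 - 3*x)) v dx for all v ∈ V.

Multiply both sides by a test function v and integrate from 0 to 4:
  ∫_0^4 −u''(x) v(x) dx = ∫_0^4 f(x) v(x) dx.
Integrate the LHS by parts once:
  ∫_0^4 −u'' v dx = −[u'(x) v(x)]_0^4 + ∫_0^4 u'(x) v'(x) dx.
Thus ∫_0^4 u'(x) v'(x) dx = ∫_0^4 f(x) v(x) dx + [u'(x) v(x)]_0^4.
Choose V so that boundary terms are either known or forced to vanish.
Mixed BC: u(0) = 0 (Dirichlet) and u'(4) = 0 (Neumann). Define V = {v ∈ H^1(0, 4) : v(0) = 0}. Then [u' v]_0^4 = u'(4)·v(4) − u'(0)·0 = 0.
Weak formulation: find u (satisfying any essential BC) such that ∫_0^4 u'(x) v'(x) dx = ∫_0^4 f v dx for all v ∈ V (Dirichlet at 0 absorbed into V; the Neumann datum at x = 4 is zero, so no boundary term remains).
Substituting f(x) = x*(1 - 3*x), the right-hand side is ∫_0^4 (x*(1 - 3*x)) v dx.


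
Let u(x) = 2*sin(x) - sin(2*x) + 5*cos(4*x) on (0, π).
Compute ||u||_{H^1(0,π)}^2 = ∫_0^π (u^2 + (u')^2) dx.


||u||_{H^1(0,π)}^2 = -136/3 + 219*π

u'(x) = -20*sin(4*x) + 2*cos(x) - 2*cos(2*x).
Expand u² and (u')² and integrate term by term on (0, π), using: for integers n ≥ 1, ∫_0^π sin²(nx) dx = ∫_0^π cos²(nx) dx = π/2; for n ≠ n', ∫_0^π sin(nx)sin(n'x) dx = ∫_0^π cos(nx)cos(n'x) dx = 0; and by product-to-sum, ∫_0^π sin(nx)cos(n'x) dx = ½∫_0^π [sin((n+n')x) + sin((n−n')x)] dx, which is 0 when n+n' is even and 2n/(n²−n'²) when n+n' is odd (it need not vanish on (0, π)).
  u² squared terms: (-1)²·∫sin(2x)² dx = 1·π/2 = π/2;  (2)²·∫sin(x)² dx = 4·π/2 = 2*π;  (5)²·∫cos(4x)² dx = 25·π/2 = 25*π/2.
  u² cross terms: 2·(-1)·(2)·∫sin(2x)·sin(x) dx = -4·(0) = 0;  2·(-1)·(5)·∫sin(2x)·cos(4x) dx = -10·(0) = 0;  2·(2)·(5)·∫sin(x)·cos(4x) dx = 20·(-2/15) = -8/3.
  So ∫_0^π u² dx = π/2 + 2*π + 25*π/2 + 0 + 0 − 8/3 = -8/3 + 15*π.
  (u')² squared terms: (-20)²·∫sin(4x)² dx = 400·π/2 = 200*π;  (-2)²·∫cos(2x)² dx = 4·π/2 = 2*π;  (2)²·∫cos(x)² dx = 4·π/2 = 2*π.
  (u')² cross terms: 2·(-20)·(-2)·∫sin(4x)·cos(2x) dx = 80·(0) = 0;  2·(-20)·(2)·∫sin(4x)·cos(x) dx = -80·(8/15) = -128/3;  2·(-2)·(2)·∫cos(2x)·cos(x) dx = -8·(0) = 0.
  So ∫_0^π (u')² dx = 200*π + 2*π + 2*π + 0 − 128/3 + 0 = -128/3 + 204*π.
||u||_{H^1}^2 = (-8/3 + 15*π) + (-128/3 + 204*π) = -136/3 + 219*π.


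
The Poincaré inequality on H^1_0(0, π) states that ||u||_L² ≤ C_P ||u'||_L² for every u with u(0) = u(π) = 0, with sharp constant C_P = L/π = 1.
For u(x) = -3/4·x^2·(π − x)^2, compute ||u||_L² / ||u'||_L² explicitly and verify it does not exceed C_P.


||u||_L² / ||u'||_L² = sqrt(3)*π/6 < C_P = 1.

u(x) = -3/4·x^2·(π − x)^2, so u'(x) = 3*x*(x*(π - x) - (x - π)^2)/2.
u(x) = -3/4·x^2·(π − x)^2 vanishes at x = 0 and x = π, so u ∈ H^1_0(0, π). Differentiate via the product rule and integrate the resulting polynomials term by term.
  ∫_0^π u² dx = ∫_0^π (9*x^8/16 - 9*π*x^7/4 + 27*π^2*x^6/8 - 9*π^3*x^5/4 + 9*π^4*x^4/16) dx. Term by term:
    ∫_0^π 9*x^8/16 dx = π^9/16;  ∫_0^π -9*π*x^7/4 dx = -9*π^9/32;  ∫_0^π 27*π^2*x^6/8 dx = 27*π^9/56;
    ∫_0^π -9*π^3*x^5/4 dx = -3*π^9/8;  ∫_0^π 9*π^4*x^4/16 dx = 9*π^9/80.
  Sum: π^9/16 − 9*π^9/32 + 27*π^9/56 − 3*π^9/8 + 9*π^9/80 = π^9/1120.
  ∫_0^π (u')² dx = ∫_0^π (9*x^6 - 27*π*x^5 + 117*π^2*x^4/4 - 27*π^3*x^3/2 + 9*π^4*x^2/4) dx. Term by term:
    ∫_0^π 9*x^6 dx = 9*π^7/7;  ∫_0^π -27*π*x^5 dx = -9*π^7/2;  ∫_0^π 117*π^2*x^4/4 dx = 117*π^7/20;
    ∫_0^π -27*π^3*x^3/2 dx = -27*π^7/8;  ∫_0^π 9*π^4*x^2/4 dx = 3*π^7/4.
  Sum: 9*π^7/7 − 9*π^7/2 + 117*π^7/20 − 27*π^7/8 + 3*π^7/4 = 3*π^7/280.
∫_0^π u² dx = π^9/1120, so ||u||_L² = sqrt(70)*π^(9/2)/280.
∫_0^π (u')² dx = 3*π^7/280, so ||u'||_L² = sqrt(210)*π^(7/2)/140.
Ratio ||u||_L² / ||u'||_L² = sqrt(3)*π/6.
Sharp Poincaré constant on H^1_0(0, π) is C_P = L/π = 1, achieved by sin(x).
A polynomial bump cannot attain the sharp Poincaré constant (only the first sine eigenfunction does), so the ratio is strictly less than C_P, consistent with ||u||_L² ≤ C_P ||u'||_L².


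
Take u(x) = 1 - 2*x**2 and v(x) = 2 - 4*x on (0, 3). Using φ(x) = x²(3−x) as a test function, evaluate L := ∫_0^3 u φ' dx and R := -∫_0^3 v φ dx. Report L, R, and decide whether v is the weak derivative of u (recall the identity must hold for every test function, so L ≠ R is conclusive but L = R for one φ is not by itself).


LHS = 243/5, RHS = 351/10. No, v is not the weak derivative of u.

u(x) = 1 - 2*x**2, classical derivative u'(x) = -4*x.
φ(x) = x²(3−x), so φ'(x) = 3*x*(2 - x).
Note φ(0) = φ(3) = 0, so the boundary term u·φ vanishes.
LHS = ∫_0^3 u(x) φ'(x) dx = ∫_0^3 (6*x^4 - 12*x^3 - 3*x^2 + 6*x) dx. Term by term:
  ∫_0^3 6*x^4 dx = 1458/5;  ∫_0^3 -12*x^3 dx = -243;  ∫_0^3 -3*x^2 dx = -27;
  ∫_0^3 6*x dx = 27.
Sum: 1458/5 − 243 − 27 + 27 = 243/5.
So LHS = 243/5.
∫_0^3 v(x) φ(x) dx = ∫_0^3 (4*x^4 - 14*x^3 + 6*x^2) dx. Term by term:
  ∫_0^3 4*x^4 dx = 972/5;  ∫_0^3 -14*x^3 dx = -567/2;  ∫_0^3 6*x^2 dx = 54.
Sum: 972/5 − 567/2 + 54 = -351/10.
So RHS = -∫_0^3 v(x) φ(x) dx = 351/10.
LHS − RHS = 27/2 ≠ 0, so the identity fails.
(For a valid weak derivative the identity must hold for EVERY test function, in particular this one. The failure shows v is NOT the weak derivative of u.)
Correct weak derivative would be u'(x) = -4*x.


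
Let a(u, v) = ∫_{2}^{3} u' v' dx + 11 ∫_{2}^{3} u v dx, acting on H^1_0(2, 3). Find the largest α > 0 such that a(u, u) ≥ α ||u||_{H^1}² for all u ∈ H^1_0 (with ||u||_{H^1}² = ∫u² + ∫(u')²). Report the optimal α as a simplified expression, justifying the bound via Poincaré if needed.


α = 1

Coercivity of a(·,·) on H^1_0(2, 3) means a(u, u) ≥ α ||u||_{H^1}² for every u ∈ H^1_0.
The interval has length L = 1, and Poincaré/coercivity depend only on L. Here a(u, u) = ∫(u')² + (11)·∫u².
Here c = 11 ≥ 1, so a(u,u) = ∫(u')² + c∫u² ≥ ∫(u')² + ∫u² = ||u||_{H^1}², i.e. α = 1 works. No larger α is possible: a(u,u) ≥ α||u||_{H^1}² means (1−α)∫(u')² ≥ (α−c)∫u², and for the modes u_n = sin(nπ(x−x₀)/L) (x₀ the left endpoint) one has ∫u_n²/∫(u_n')² = (L/(nπ))² → 0, so a(u_n,u_n)/||u_n||_{H^1}² → 1. Hence the optimal constant is α = 1.
Therefore α = 1.


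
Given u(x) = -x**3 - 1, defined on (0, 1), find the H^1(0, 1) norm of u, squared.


||u||_{H^1}^2 = 241/70

The H^1 norm (squared) on an interval (0, L) is
  ||u||_{H^1}^2 = ∫_0^L u(x)^2 dx + ∫_0^L u'(x)^2 dx.
Compute u'(x) = -3*x**2.
Then u(x)^2 = x**6 + 2*x**3 + 1 and u'(x)^2 = 9*x**4.
Integrate each monomial from 0 to 1 using ∫_0^1 c·x^n dx = c·1^(n+1)/(n+1):
  ∫_0^1 u(x)^2 dx = ∫_0^1 (x^6 + 2*x^3 + 1) dx. Term by term:
    ∫_0^1 x^6 dx = 1/7;  ∫_0^1 2*x^3 dx = 1/2;  ∫_0^1 1 dx = 1.
  Sum: 1/7 + 1/2 + 1 = 23/14.
  ∫_0^1 u'(x)^2 dx = ∫_0^1 (9*x^4) dx. Term by term:
    ∫_0^1 9*x^4 dx = 9/5.
Adding: ||u||_{H^1}^2 = 23/14 + 9/5 = 241/70.


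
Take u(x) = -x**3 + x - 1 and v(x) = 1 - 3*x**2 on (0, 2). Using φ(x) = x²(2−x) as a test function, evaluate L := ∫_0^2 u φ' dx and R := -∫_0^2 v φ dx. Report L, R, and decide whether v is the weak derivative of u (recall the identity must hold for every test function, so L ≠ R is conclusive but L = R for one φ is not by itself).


LHS = 76/15, RHS = 76/15. Yes, v = u' weakly.

u(x) = -x**3 + x - 1, classical derivative u'(x) = 1 - 3*x**2.
φ(x) = x²(2−x), so φ'(x) = x*(4 - 3*x).
Note φ(0) = φ(2) = 0, so the boundary term u·φ vanishes.
LHS = ∫_0^2 u(x) φ'(x) dx = ∫_0^2 (3*x^5 - 4*x^4 - 3*x^3 + 7*x^2 - 4*x) dx. Term by term:
  ∫_0^2 3*x^5 dx = 32;  ∫_0^2 -4*x^4 dx = -128/5;  ∫_0^2 -3*x^3 dx = -12;
  ∫_0^2 7*x^2 dx = 56/3;  ∫_0^2 -4*x dx = -8.
Sum: 32 − 128/5 − 12 + 56/3 − 8 = 76/15.
So LHS = 76/15.
∫_0^2 v(x) φ(x) dx = ∫_0^2 (3*x^5 - 6*x^4 - x^3 + 2*x^2) dx. Term by term:
  ∫_0^2 3*x^5 dx = 32;  ∫_0^2 -6*x^4 dx = -192/5;  ∫_0^2 -x^3 dx = -4;
  ∫_0^2 2*x^2 dx = 16/3.
Sum: 32 − 192/5 − 4 + 16/3 = -76/15.
So RHS = -∫_0^2 v(x) φ(x) dx = 76/15.
LHS = RHS, so the identity holds for this test φ.
Moreover u is smooth here and v(x) = u'(x) = 1 - 3*x**2 pointwise, so the identity holds for every test function. Hence v is the weak derivative of u.


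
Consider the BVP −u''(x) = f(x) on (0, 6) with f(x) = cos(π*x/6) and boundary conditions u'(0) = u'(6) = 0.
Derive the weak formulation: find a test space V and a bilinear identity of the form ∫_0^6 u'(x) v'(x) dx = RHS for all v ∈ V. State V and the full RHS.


V = H^1(0, 6) (no boundary constraint on v; u is determined up to an additive constant); weak form: ∫_0^6 u'v' dx = ∫_0^6 (cos(π*x/6)) v dx for all v ∈ V.

Multiply both sides by a test function v and integrate from 0 to 6:
  ∫_0^6 −u''(x) v(x) dx = ∫_0^6 f(x) v(x) dx.
Integrate the LHS by parts once:
  ∫_0^6 −u'' v dx = −[u'(x) v(x)]_0^6 + ∫_0^6 u'(x) v'(x) dx.
Thus ∫_0^6 u'(x) v'(x) dx = ∫_0^6 f(x) v(x) dx + [u'(x) v(x)]_0^6.
Choose V so that boundary terms are either known or forced to vanish.
u has homogeneous Neumann: u'(0) = u'(6) = 0. So [u' v]_0^6 = 0·v(6) − 0·v(0) = 0 for any v; take V = H^1(0, 6).
Weak formulation: find u (satisfying any essential BC) such that ∫_0^6 u'(x) v'(x) dx = ∫_0^6 f v dx for all v ∈ V (homogeneous Neumann, so boundary terms vanish).
Substituting f(x) = cos(π*x/6), the right-hand side is ∫_0^6 (cos(π*x/6)) v dx.
Compatibility check (pure Neumann): taking v ≡ 1 ∈ V gives 0 = ∫_0^6 f dx + (0) − (0), i.e. ∫_0^6 f dx must equal u'(0) − u'(6) = 0. Indeed ∫_0^6 (cos(π*x/6)) dx = 0, so the data are compatible. The solution is then unique only up to an additive constant (fix it e.g. by requiring ∫_0^6 u dx = 0).


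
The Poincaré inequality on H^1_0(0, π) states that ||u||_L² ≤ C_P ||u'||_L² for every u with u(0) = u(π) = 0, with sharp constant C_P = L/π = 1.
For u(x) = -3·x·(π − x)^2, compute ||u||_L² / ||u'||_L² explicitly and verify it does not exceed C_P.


||u||_L² / ||u'||_L² = sqrt(14)*π/14 < C_P = 1.

u(x) = -3·x·(π − x)^2, so u'(x) = 3*(π - 3*x)*(x - π).
u(x) = -3·x·(π − x)^2 vanishes at x = 0 and x = π, so u ∈ H^1_0(0, π). Differentiate via the product rule and integrate the resulting polynomials term by term.
  ∫_0^π u² dx = ∫_0^π (9*x^6 - 36*π*x^5 + 54*π^2*x^4 - 36*π^3*x^3 + 9*π^4*x^2) dx. Term by term:
    ∫_0^π 9*x^6 dx = 9*π^7/7;  ∫_0^π -36*π*x^5 dx = -6*π^7;  ∫_0^π 54*π^2*x^4 dx = 54*π^7/5;
    ∫_0^π -36*π^3*x^3 dx = -9*π^7;  ∫_0^π 9*π^4*x^2 dx = 3*π^7.
  Sum: 9*π^7/7 − 6*π^7 + 54*π^7/5 − 9*π^7 + 3*π^7 = 3*π^7/35.
  ∫_0^π (u')² dx = ∫_0^π (81*x^4 - 216*π*x^3 + 198*π^2*x^2 - 72*π^3*x + 9*π^4) dx. Term by term:
    ∫_0^π 81*x^4 dx = 81*π^5/5;  ∫_0^π -216*π*x^3 dx = -54*π^5;  ∫_0^π 198*π^2*x^2 dx = 66*π^5;
    ∫_0^π -72*π^3*x dx = -36*π^5;  ∫_0^π 9*π^4 dx = 9*π^5.
  Sum: 81*π^5/5 − 54*π^5 + 66*π^5 − 36*π^5 + 9*π^5 = 6*π^5/5.
∫_0^π u² dx = 3*π^7/35, so ||u||_L² = sqrt(105)*π^(7/2)/35.
∫_0^π (u')² dx = 6*π^5/5, so ||u'||_L² = sqrt(30)*π^(5/2)/5.
Ratio ||u||_L² / ||u'||_L² = sqrt(14)*π/14.
Sharp Poincaré constant on H^1_0(0, π) is C_P = L/π = 1, achieved by sin(x).
A polynomial bump cannot attain the sharp Poincaré constant (only the first sine eigenfunction does), so the ratio is strictly less than C_P, consistent with ||u||_L² ≤ C_P ||u'||_L².


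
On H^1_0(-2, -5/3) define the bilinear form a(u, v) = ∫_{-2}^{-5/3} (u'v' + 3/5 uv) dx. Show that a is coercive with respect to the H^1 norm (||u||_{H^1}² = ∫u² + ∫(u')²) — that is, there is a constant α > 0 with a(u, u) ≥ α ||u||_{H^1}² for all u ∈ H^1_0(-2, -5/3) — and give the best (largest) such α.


α = 3*(1 + 15*π^2)/(5*(1 + 9*π^2))

Coercivity of a(·,·) on H^1_0(-2, -5/3) means a(u, u) ≥ α ||u||_{H^1}² for every u ∈ H^1_0.
The interval has length L = 1/3, and Poincaré/coercivity depend only on L. Here a(u, u) = ∫(u')² + (3/5)·∫u².
Here 0 < c = 3/5 < 1. The condition a(u,u) ≥ α||u||_{H^1}² reads (1−α)∫(u')² ≥ (α−c)∫u². Any admissible α is ≤ 1 (rapidly oscillating u have ∫u²/∫(u')² → 0), and α = 1 would force 0 ≥ (1−c)∫u², impossible since c < 1; so 1−α > 0. By the sharp Poincaré inequality on H^1_0 of an interval of length L, ∫(u')² ≥ (π/L)²∫u² with equality for the first sine mode sin(π(x−x₀)/L) (x₀ the left endpoint), so the inequality holds for all u iff (1−α)(π/L)² ≥ α − c, i.e. α ≤ ((π/L)² + c)/((π/L)² + 1) = (1 + c(L/π)²)/(1 + (L/π)²). With (π/L)² = 9*π^2 and c = 3/5, the largest admissible constant is α = ((π/L)² + c)/((π/L)² + 1).
Simplifying, α = 3*(1 + 15*π^2)/(5*(1 + 9*π^2)).


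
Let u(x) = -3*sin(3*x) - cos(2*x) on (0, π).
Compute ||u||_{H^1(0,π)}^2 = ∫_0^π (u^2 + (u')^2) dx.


||u||_{H^1(0,π)}^2 = 36 + 95*π/2

u'(x) = 2*sin(2*x) - 9*cos(3*x).
Expand u² and (u')² and integrate term by term on (0, π), using: for integers n ≥ 1, ∫_0^π sin²(nx) dx = ∫_0^π cos²(nx) dx = π/2; for n ≠ n', ∫_0^π sin(nx)sin(n'x) dx = ∫_0^π cos(nx)cos(n'x) dx = 0; and by product-to-sum, ∫_0^π sin(nx)cos(n'x) dx = ½∫_0^π [sin((n+n')x) + sin((n−n')x)] dx, which is 0 when n+n' is even and 2n/(n²−n'²) when n+n' is odd (it need not vanish on (0, π)).
  u² squared terms: (-1)²·∫cos(2x)² dx = 1·π/2 = π/2;  (-3)²·∫sin(3x)² dx = 9·π/2 = 9*π/2.
  u² cross terms: 2·(-1)·(-3)·∫cos(2x)·sin(3x) dx = 6·(6/5) = 36/5.
  So ∫_0^π u² dx = π/2 + 9*π/2 + 36/5 = 36/5 + 5*π.
  (u')² squared terms: (-9)²·∫cos(3x)² dx = 81·π/2 = 81*π/2;  (2)²·∫sin(2x)² dx = 4·π/2 = 2*π.
  (u')² cross terms: 2·(-9)·(2)·∫cos(3x)·sin(2x) dx = -36·(-4/5) = 144/5.
  So ∫_0^π (u')² dx = 81*π/2 + 2*π + 144/5 = 144/5 + 85*π/2.
||u||_{H^1}^2 = (36/5 + 5*π) + (144/5 + 85*π/2) = 36 + 95*π/2.


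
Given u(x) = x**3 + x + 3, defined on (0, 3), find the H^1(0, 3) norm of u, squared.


||u||_{H^1}^2 = 76197/70

The H^1 norm (squared) on an interval (0, L) is
  ||u||_{H^1}^2 = ∫_0^L u(x)^2 dx + ∫_0^L u'(x)^2 dx.
Compute u'(x) = 3*x**2 + 1.
Then u(x)^2 = x**6 + 2*x**4 + 6*x**3 + x**2 + 6*x + 9 and u'(x)^2 = 9*x**4 + 6*x**2 + 1.
Integrate each monomial from 0 to 3 using ∫_0^3 c·x^n dx = c·3^(n+1)/(n+1):
  ∫_0^3 u(x)^2 dx = ∫_0^3 (x^6 + 2*x^4 + 6*x^3 + x^2 + 6*x + 9) dx. Term by term:
    ∫_0^3 x^6 dx = 2187/7;  ∫_0^3 2*x^4 dx = 486/5;  ∫_0^3 6*x^3 dx = 243/2;
    ∫_0^3 x^2 dx = 9;  ∫_0^3 6*x dx = 27;  ∫_0^3 9 dx = 27.
  Sum: 2187/7 + 486/5 + 243/2 + 9 + 27 + 27 = 41589/70.
  ∫_0^3 u'(x)^2 dx = ∫_0^3 (9*x^4 + 6*x^2 + 1) dx. Term by term:
    ∫_0^3 9*x^4 dx = 2187/5;  ∫_0^3 6*x^2 dx = 54;  ∫_0^3 1 dx = 3.
  Sum: 2187/5 + 54 + 3 = 2472/5.
Adding: ||u||_{H^1}^2 = 41589/70 + 2472/5 = 76197/70.


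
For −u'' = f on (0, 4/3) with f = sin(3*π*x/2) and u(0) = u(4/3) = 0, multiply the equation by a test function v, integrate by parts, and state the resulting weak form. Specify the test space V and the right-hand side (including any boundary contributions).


V = H^1_0(0, 4/3) (so v(0) = v(4/3) = 0); weak form: ∫_0^4/3 u'v' dx = ∫_0^4/3 (sin(3*π*x/2)) v dx for all v ∈ V.

Multiply both sides by a test function v and integrate from 0 to 4/3:
  ∫_0^4/3 −u''(x) v(x) dx = ∫_0^4/3 f(x) v(x) dx.
Integrate the LHS by parts once:
  ∫_0^4/3 −u'' v dx = −[u'(x) v(x)]_0^4/3 + ∫_0^4/3 u'(x) v'(x) dx.
Thus ∫_0^4/3 u'(x) v'(x) dx = ∫_0^4/3 f(x) v(x) dx + [u'(x) v(x)]_0^4/3.
Choose V so that boundary terms are either known or forced to vanish.
u is Dirichlet: u(0) = u(4/3) = 0. Let V = H^1_0(0, 4/3); then v(0) = v(4/3) = 0, and [u' v]_0^4/3 = 0.
Weak formulation: find u (satisfying any essential BC) such that ∫_0^4/3 u'(x) v'(x) dx = ∫_0^4/3 f v dx for all v ∈ V.
Substituting f(x) = sin(3*π*x/2), the right-hand side is ∫_0^4/3 (sin(3*π*x/2)) v dx.


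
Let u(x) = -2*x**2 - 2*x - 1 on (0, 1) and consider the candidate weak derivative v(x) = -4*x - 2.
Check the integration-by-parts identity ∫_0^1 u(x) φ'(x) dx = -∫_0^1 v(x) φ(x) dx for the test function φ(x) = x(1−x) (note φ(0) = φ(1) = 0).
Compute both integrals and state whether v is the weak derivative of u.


LHS = 2/3, RHS = 2/3. Yes, v = u' weakly.

u(x) = -2*x**2 - 2*x - 1, classical derivative u'(x) = -4*x - 2.
φ(x) = x(1−x), so φ'(x) = 1 - 2*x.
Note φ(0) = φ(1) = 0, so the boundary term u·φ vanishes.
LHS = ∫_0^1 u(x) φ'(x) dx = ∫_0^1 (4*x^3 + 2*x^2 - 1) dx. Term by term:
  ∫_0^1 4*x^3 dx = 1;  ∫_0^1 2*x^2 dx = 2/3;  ∫_0^1 -1 dx = -1.
Sum: 1 + 2/3 − 1 = 2/3.
So LHS = 2/3.
∫_0^1 v(x) φ(x) dx = ∫_0^1 (4*x^3 - 2*x^2 - 2*x) dx. Term by term:
  ∫_0^1 4*x^3 dx = 1;  ∫_0^1 -2*x^2 dx = -2/3;  ∫_0^1 -2*x dx = -1.
Sum: 1 − 2/3 − 1 = -2/3.
So RHS = -∫_0^1 v(x) φ(x) dx = 2/3.
LHS = RHS, so the identity holds for this test φ.
Moreover u is smooth here and v(x) = u'(x) = -4*x - 2 pointwise, so the identity holds for every test function. Hence v is the weak derivative of u.


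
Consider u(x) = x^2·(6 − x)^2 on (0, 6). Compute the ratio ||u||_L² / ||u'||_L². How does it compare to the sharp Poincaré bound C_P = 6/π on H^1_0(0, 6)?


||u||_L² / ||u'||_L² = sqrt(3) < C_P = 6/π.

u(x) = x^2·(6 − x)^2, so u'(x) = 4*x*(x - 6)*(x - 3).
u(x) = x^2·(6 − x)^2 vanishes at x = 0 and x = 6, so u ∈ H^1_0(0, 6). Differentiate via the product rule and integrate the resulting polynomials term by term.
  ∫_0^6 u² dx = ∫_0^6 (x^8 - 24*x^7 + 216*x^6 - 864*x^5 + 1296*x^4) dx. Term by term:
    ∫_0^6 x^8 dx = 1119744;  ∫_0^6 -24*x^7 dx = -5038848;  ∫_0^6 216*x^6 dx = 60466176/7;
    ∫_0^6 -864*x^5 dx = -6718464;  ∫_0^6 1296*x^4 dx = 10077696/5.
  Sum: 1119744 − 5038848 + 60466176/7 − 6718464 + 10077696/5 = 559872/35.
  ∫_0^6 (u')² dx = ∫_0^6 (16*x^6 - 288*x^5 + 1872*x^4 - 5184*x^3 + 5184*x^2) dx. Term by term:
    ∫_0^6 16*x^6 dx = 4478976/7;  ∫_0^6 -288*x^5 dx = -2239488;  ∫_0^6 1872*x^4 dx = 14556672/5;
    ∫_0^6 -5184*x^3 dx = -1679616;  ∫_0^6 5184*x^2 dx = 373248.
  Sum: 4478976/7 − 2239488 + 14556672/5 − 1679616 + 373248 = 186624/35.
∫_0^6 u² dx = 559872/35, so ||u||_L² = 432*sqrt(105)/35.
∫_0^6 (u')² dx = 186624/35, so ||u'||_L² = 432*sqrt(35)/35.
Ratio ||u||_L² / ||u'||_L² = sqrt(3).
Sharp Poincaré constant on H^1_0(0, 6) is C_P = L/π = 6/π, achieved by sin(π/6·x).
A polynomial bump cannot attain the sharp Poincaré constant (only the first sine eigenfunction does), so the ratio is strictly less than C_P, consistent with ||u||_L² ≤ C_P ||u'||_L².


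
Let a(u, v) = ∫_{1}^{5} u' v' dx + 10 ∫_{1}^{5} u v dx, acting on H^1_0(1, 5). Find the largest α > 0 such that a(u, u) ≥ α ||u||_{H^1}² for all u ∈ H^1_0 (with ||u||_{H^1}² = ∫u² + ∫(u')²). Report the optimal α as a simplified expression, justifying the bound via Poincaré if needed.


α = 1

Coercivity of a(·,·) on H^1_0(1, 5) means a(u, u) ≥ α ||u||_{H^1}² for every u ∈ H^1_0.
The interval has length L = 4, and Poincaré/coercivity depend only on L. Here a(u, u) = ∫(u')² + (10)·∫u².
Here c = 10 ≥ 1, so a(u,u) = ∫(u')² + c∫u² ≥ ∫(u')² + ∫u² = ||u||_{H^1}², i.e. α = 1 works. No larger α is possible: a(u,u) ≥ α||u||_{H^1}² means (1−α)∫(u')² ≥ (α−c)∫u², and for the modes u_n = sin(nπ(x−x₀)/L) (x₀ the left endpoint) one has ∫u_n²/∫(u_n')² = (L/(nπ))² → 0, so a(u_n,u_n)/||u_n||_{H^1}² → 1. Hence the optimal constant is α = 1.
Therefore α = 1.


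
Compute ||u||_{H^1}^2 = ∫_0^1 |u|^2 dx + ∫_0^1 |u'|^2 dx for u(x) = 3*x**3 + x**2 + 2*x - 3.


||u||_{H^1}^2 = 10553/210

The H^1 norm (squared) on an interval (0, L) is
  ||u||_{H^1}^2 = ∫_0^L u(x)^2 dx + ∫_0^L u'(x)^2 dx.
Compute u'(x) = 9*x**2 + 2*x + 2.
Then u(x)^2 = 9*x**6 + 6*x**5 + 13*x**4 - 14*x**3 - 2*x**2 - 12*x + 9 and u'(x)^2 = 81*x**4 + 36*x**3 + 40*x**2 + 8*x + 4.
Integrate each monomial from 0 to 1 using ∫_0^1 c·x^n dx = c·1^(n+1)/(n+1):
  ∫_0^1 u(x)^2 dx = ∫_0^1 (9*x^6 + 6*x^5 + 13*x^4 - 14*x^3 - 2*x^2 - 12*x + 9) dx. Term by term:
    ∫_0^1 9*x^6 dx = 9/7;  ∫_0^1 6*x^5 dx = 1;  ∫_0^1 13*x^4 dx = 13/5;
    ∫_0^1 -14*x^3 dx = -7/2;  ∫_0^1 -2*x^2 dx = -2/3;  ∫_0^1 -12*x dx = -6;
    ∫_0^1 9 dx = 9.
  Sum: 9/7 + 1 + 13/5 − 7/2 − 2/3 − 6 + 9 = 781/210.
  ∫_0^1 u'(x)^2 dx = ∫_0^1 (81*x^4 + 36*x^3 + 40*x^2 + 8*x + 4) dx. Term by term:
    ∫_0^1 81*x^4 dx = 81/5;  ∫_0^1 36*x^3 dx = 9;  ∫_0^1 40*x^2 dx = 40/3;
    ∫_0^1 8*x dx = 4;  ∫_0^1 4 dx = 4.
  Sum: 81/5 + 9 + 40/3 + 4 + 4 = 698/15.
Adding: ||u||_{H^1}^2 = 781/210 + 698/15 = 10553/210.


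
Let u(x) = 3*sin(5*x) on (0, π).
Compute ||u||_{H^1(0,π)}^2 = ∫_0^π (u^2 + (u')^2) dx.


||u||_{H^1(0,π)}^2 = 117*π

u'(x) = 15*cos(5*x).
Expand u² and (u')² and integrate term by term on (0, π), using: for integers n ≥ 1, ∫_0^π sin²(nx) dx = ∫_0^π cos²(nx) dx = π/2; for n ≠ n', ∫_0^π sin(nx)sin(n'x) dx = ∫_0^π cos(nx)cos(n'x) dx = 0; and by product-to-sum, ∫_0^π sin(nx)cos(n'x) dx = ½∫_0^π [sin((n+n')x) + sin((n−n')x)] dx, which is 0 when n+n' is even and 2n/(n²−n'²) when n+n' is odd (it need not vanish on (0, π)).
  u² squared terms: (3)²·∫sin(5x)² dx = 9·π/2 = 9*π/2.
  So ∫_0^π u² dx = 9*π/2.
  (u')² squared terms: (15)²·∫cos(5x)² dx = 225·π/2 = 225*π/2.
  So ∫_0^π (u')² dx = 225*π/2.
||u||_{H^1}^2 = (9*π/2) + (225*π/2) = 117*π.


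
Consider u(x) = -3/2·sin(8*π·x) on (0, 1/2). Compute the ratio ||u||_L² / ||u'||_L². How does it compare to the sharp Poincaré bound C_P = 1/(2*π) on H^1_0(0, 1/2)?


||u||_L² / ||u'||_L² = 1/(8*π) < C_P = 1/(2*π).

u(x) = -3/2·sin(8*π·x), so u'(x) = -12*π*cos(8*π*x).
Writing u(x) = A·sin(kπx/L) with A = -3/2 and k = 4, use ∫_0^L sin²(kπx/L) dx = L/2 and ∫_0^L cos²(kπx/L) dx = L/2.
u² = 9/4·sin²(8*π·x) and (u')² = 144*π^2·cos²(8*π·x), and each of sin², cos² integrates to L/2 = 1/4 over (0, 1/2).
∫_0^1/2 u² dx = 9/16, so ||u||_L² = 3/4.
∫_0^1/2 (u')² dx = 36*π^2, so ||u'||_L² = 6*π.
Ratio ||u||_L² / ||u'||_L² = 1/(8*π).
Sharp Poincaré constant on H^1_0(0, 1/2) is C_P = L/π = 1/(2*π), achieved by sin(2*π·x).
This is the k = 4 harmonic; the ratio L/(kπ) is strictly less than C_P = L/π, consistent with the sharp inequality ||u||_L² ≤ C_P ||u'||_L².


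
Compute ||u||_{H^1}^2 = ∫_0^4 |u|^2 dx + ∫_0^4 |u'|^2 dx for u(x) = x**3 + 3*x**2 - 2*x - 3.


||u||_{H^1}^2 = 1115636/105

The H^1 norm (squared) on an interval (0, L) is
  ||u||_{H^1}^2 = ∫_0^L u(x)^2 dx + ∫_0^L u'(x)^2 dx.
Compute u'(x) = 3*x**2 + 6*x - 2.
Then u(x)^2 = x**6 + 6*x**5 + 5*x**4 - 18*x**3 - 14*x**2 + 12*x + 9 and u'(x)^2 = 9*x**4 + 36*x**3 + 24*x**2 - 24*x + 4.
Integrate each monomial from 0 to 4 using ∫_0^4 c·x^n dx = c·4^(n+1)/(n+1):
  ∫_0^4 u(x)^2 dx = ∫_0^4 (x^6 + 6*x^5 + 5*x^4 - 18*x^3 - 14*x^2 + 12*x + 9) dx. Term by term:
    ∫_0^4 x^6 dx = 16384/7;  ∫_0^4 6*x^5 dx = 4096;  ∫_0^4 5*x^4 dx = 1024;
    ∫_0^4 -18*x^3 dx = -1152;  ∫_0^4 -14*x^2 dx = -896/3;  ∫_0^4 12*x dx = 96;
    ∫_0^4 9 dx = 36.
  Sum: 16384/7 + 4096 + 1024 − 1152 − 896/3 + 96 + 36 = 128980/21.
  ∫_0^4 u'(x)^2 dx = ∫_0^4 (9*x^4 + 36*x^3 + 24*x^2 - 24*x + 4) dx. Term by term:
    ∫_0^4 9*x^4 dx = 9216/5;  ∫_0^4 36*x^3 dx = 2304;  ∫_0^4 24*x^2 dx = 512;
    ∫_0^4 -24*x dx = -192;  ∫_0^4 4 dx = 16.
  Sum: 9216/5 + 2304 + 512 − 192 + 16 = 22416/5.
Adding: ||u||_{H^1}^2 = 128980/21 + 22416/5 = 1115636/105.


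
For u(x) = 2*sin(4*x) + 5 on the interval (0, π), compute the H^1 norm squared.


||u||_{H^1(0,π)}^2 = 59*π

u'(x) = 8*cos(4*x).
Expand u² and (u')² and integrate term by term on (0, π), using: for integers n ≥ 1, ∫_0^π sin²(nx) dx = ∫_0^π cos²(nx) dx = π/2; for n ≠ n', ∫_0^π sin(nx)sin(n'x) dx = ∫_0^π cos(nx)cos(n'x) dx = 0; and by product-to-sum, ∫_0^π sin(nx)cos(n'x) dx = ½∫_0^π [sin((n+n')x) + sin((n−n')x)] dx, which is 0 when n+n' is even and 2n/(n²−n'²) when n+n' is odd (it need not vanish on (0, π)). For the constant mode: ∫_0^π 1 dx = π, ∫_0^π cos(nx) dx = 0, ∫_0^π sin(nx) dx = (1−(−1)^n)/n.
  u² squared terms: (5)²·∫1 dx = 25·π = 25*π;  (2)²·∫sin(4x)² dx = 4·π/2 = 2*π.
  u² cross terms: 2·(5)·(2)·∫1·sin(4x) dx = 20·(0) = 0.
  So ∫_0^π u² dx = 25*π + 2*π + 0 = 27*π.
  (u')² squared terms: (8)²·∫cos(4x)² dx = 64·π/2 = 32*π.
  So ∫_0^π (u')² dx = 32*π.
||u||_{H^1}^2 = (27*π) + (32*π) = 59*π.


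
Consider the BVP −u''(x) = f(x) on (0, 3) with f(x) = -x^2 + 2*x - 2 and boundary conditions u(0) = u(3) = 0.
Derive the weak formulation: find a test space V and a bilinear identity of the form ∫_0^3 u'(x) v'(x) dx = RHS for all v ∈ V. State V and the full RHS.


V = H^1_0(0, 3) (so v(0) = v(3) = 0); weak form: ∫_0^3 u'v' dx = ∫_0^3 (-x^2 + 2*x - 2) v dx for all v ∈ V.

Multiply both sides by a test function v and integrate from 0 to 3:
  ∫_0^3 −u''(x) v(x) dx = ∫_0^3 f(x) v(x) dx.
Integrate the LHS by parts once:
  ∫_0^3 −u'' v dx = −[u'(x) v(x)]_0^3 + ∫_0^3 u'(x) v'(x) dx.
Thus ∫_0^3 u'(x) v'(x) dx = ∫_0^3 f(x) v(x) dx + [u'(x) v(x)]_0^3.
Choose V so that boundary terms are either known or forced to vanish.
u is Dirichlet: u(0) = u(3) = 0. Let V = H^1_0(0, 3); then v(0) = v(3) = 0, and [u' v]_0^3 = 0.
Weak formulation: find u (satisfying any essential BC) such that ∫_0^3 u'(x) v'(x) dx = ∫_0^3 f v dx for all v ∈ V.
Substituting f(x) = -x^2 + 2*x - 2, the right-hand side is ∫_0^3 (-x^2 + 2*x - 2) v dx.


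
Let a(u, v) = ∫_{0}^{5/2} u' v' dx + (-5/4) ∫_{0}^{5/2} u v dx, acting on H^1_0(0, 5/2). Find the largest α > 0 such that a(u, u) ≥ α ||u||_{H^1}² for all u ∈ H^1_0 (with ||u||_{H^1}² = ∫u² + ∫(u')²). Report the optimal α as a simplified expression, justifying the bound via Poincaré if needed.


α = (-125 + 16*π^2)/(4*(25 + 4*π^2))

Coercivity of a(·,·) on H^1_0(0, 5/2) means a(u, u) ≥ α ||u||_{H^1}² for every u ∈ H^1_0.
The interval has length L = 5/2, and Poincaré/coercivity depend only on L. Here a(u, u) = ∫(u')² + (-5/4)·∫u².
Here c = -5/4 < 0 with |c| < (π/L)² = 4*π^2/25, so coercivity still holds. The condition a(u,u) ≥ α||u||_{H^1}² reads (1−α)∫(u')² ≥ (α−c)∫u². Any admissible α is ≤ 1 (rapidly oscillating u have ∫u²/∫(u')² → 0), and α = 1 would force 0 ≥ (1−c)∫u², impossible since c < 1; so 1−α > 0. By the sharp Poincaré inequality on H^1_0 of an interval of length L, ∫(u')² ≥ (π/L)²∫u² with equality for the first sine mode sin(π(x−x₀)/L) (x₀ the left endpoint), so the inequality holds for all u iff (1−α)(π/L)² ≥ α − c, i.e. α ≤ ((π/L)² + c)/((π/L)² + 1) = (1 + c(L/π)²)/(1 + (L/π)²). (Direct route, valid since c ≤ 0: Poincaré gives c∫u² ≥ c(L/π)²∫(u')², so a(u,u) ≥ (1 + c(L/π)²)∫(u')², while ||u||_{H^1}² ≤ (1 + (L/π)²)∫(u')²; dividing yields the same α.) With (π/L)² = 4*π^2/25 and c = -5/4, the largest admissible constant is α = ((π/L)² + c)/((π/L)² + 1).
Simplifying, α = (-125 + 16*π^2)/(4*(25 + 4*π^2)).


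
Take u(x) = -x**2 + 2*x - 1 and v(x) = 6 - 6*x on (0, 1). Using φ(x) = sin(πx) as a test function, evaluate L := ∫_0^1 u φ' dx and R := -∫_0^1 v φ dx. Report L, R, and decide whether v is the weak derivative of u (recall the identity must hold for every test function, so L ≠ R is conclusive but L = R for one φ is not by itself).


LHS = -2/π, RHS = -6/π. No, v is not the weak derivative of u.

u(x) = -x**2 + 2*x - 1, classical derivative u'(x) = 2 - 2*x.
φ(x) = sin(πx), so φ'(x) = π*cos(π*x).
Note φ(0) = φ(1) = 0, so the boundary term u·φ vanishes.
LHS = ∫_0^1 u(x) φ'(x) dx = ∫_0^1 (-π*x^2*cos(π*x) + 2*π*x*cos(π*x) - π*cos(π*x)) dx. Term by term:
  ∫_0^1 -π*cos(π*x) dx = 0;  ∫_0^1 -π*x^2*cos(π*x) dx = 2/π;  ∫_0^1 2*π*x*cos(π*x) dx = -4/π.
Sum: 0 + 2/π − 4/π = -2/π.
So LHS = -2/π.
∫_0^1 v(x) φ(x) dx = ∫_0^1 (-6*x*sin(π*x) + 6*sin(π*x)) dx. Term by term:
  ∫_0^1 6*sin(π*x) dx = 12/π;  ∫_0^1 -6*x*sin(π*x) dx = -6/π.
Sum: 12/π − 6/π = 6/π.
So RHS = -∫_0^1 v(x) φ(x) dx = -6/π.
LHS − RHS = 4/π ≠ 0, so the identity fails.
(For a valid weak derivative the identity must hold for EVERY test function, in particular this one. The failure shows v is NOT the weak derivative of u.)
Correct weak derivative would be u'(x) = 2 - 2*x.


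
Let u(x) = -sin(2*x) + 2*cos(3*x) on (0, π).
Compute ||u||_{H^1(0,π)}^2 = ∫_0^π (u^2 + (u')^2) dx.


||u||_{H^1(0,π)}^2 = 32 + 45*π/2

u'(x) = -6*sin(3*x) - 2*cos(2*x).
Expand u² and (u')² and integrate term by term on (0, π), using: for integers n ≥ 1, ∫_0^π sin²(nx) dx = ∫_0^π cos²(nx) dx = π/2; for n ≠ n', ∫_0^π sin(nx)sin(n'x) dx = ∫_0^π cos(nx)cos(n'x) dx = 0; and by product-to-sum, ∫_0^π sin(nx)cos(n'x) dx = ½∫_0^π [sin((n+n')x) + sin((n−n')x)] dx, which is 0 when n+n' is even and 2n/(n²−n'²) when n+n' is odd (it need not vanish on (0, π)).
  u² squared terms: (-1)²·∫sin(2x)² dx = 1·π/2 = π/2;  (2)²·∫cos(3x)² dx = 4·π/2 = 2*π.
  u² cross terms: 2·(-1)·(2)·∫sin(2x)·cos(3x) dx = -4·(-4/5) = 16/5.
  So ∫_0^π u² dx = π/2 + 2*π + 16/5 = 16/5 + 5*π/2.
  (u')² squared terms: (-6)²·∫sin(3x)² dx = 36·π/2 = 18*π;  (-2)²·∫cos(2x)² dx = 4·π/2 = 2*π.
  (u')² cross terms: 2·(-6)·(-2)·∫sin(3x)·cos(2x) dx = 24·(6/5) = 144/5.
  So ∫_0^π (u')² dx = 18*π + 2*π + 144/5 = 144/5 + 20*π.
||u||_{H^1}^2 = (16/5 + 5*π/2) + (144/5 + 20*π) = 32 + 45*π/2.


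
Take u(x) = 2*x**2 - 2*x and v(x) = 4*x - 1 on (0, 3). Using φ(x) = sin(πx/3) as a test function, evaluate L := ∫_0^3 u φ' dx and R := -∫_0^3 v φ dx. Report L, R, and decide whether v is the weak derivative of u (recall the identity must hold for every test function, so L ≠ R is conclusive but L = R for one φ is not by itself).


LHS = -24/π, RHS = -30/π. No, v is not the weak derivative of u.

u(x) = 2*x**2 - 2*x, classical derivative u'(x) = 4*x - 2.
φ(x) = sin(πx/3), so φ'(x) = π*cos(π*x/3)/3.
Note φ(0) = φ(3) = 0, so the boundary term u·φ vanishes.
LHS = ∫_0^3 u(x) φ'(x) dx = ∫_0^3 (2*π*x^2*cos(π*x/3)/3 - 2*π*x*cos(π*x/3)/3) dx. Term by term:
  ∫_0^3 -2*π*x*cos(π*x/3)/3 dx = 12/π;  ∫_0^3 2*π*x^2*cos(π*x/3)/3 dx = -36/π.
Sum: 12/π − 36/π = -24/π.
So LHS = -24/π.
∫_0^3 v(x) φ(x) dx = ∫_0^3 (4*x*sin(π*x/3) - sin(π*x/3)) dx. Term by term:
  ∫_0^3 -sin(π*x/3) dx = -6/π;  ∫_0^3 4*x*sin(π*x/3) dx = 36/π.
Sum: -6/π + 36/π = 30/π.
So RHS = -∫_0^3 v(x) φ(x) dx = -30/π.
LHS − RHS = 6/π ≠ 0, so the identity fails.
(For a valid weak derivative the identity must hold for EVERY test function, in particular this one. The failure shows v is NOT the weak derivative of u.)
Correct weak derivative would be u'(x) = 4*x - 2.


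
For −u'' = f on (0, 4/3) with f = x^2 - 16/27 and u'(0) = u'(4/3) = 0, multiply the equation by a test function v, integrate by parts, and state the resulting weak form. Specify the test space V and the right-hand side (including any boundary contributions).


V = H^1(0, 4/3) (no boundary constraint on v; u is determined up to an additive constant); weak form: ∫_0^4/3 u'v' dx = ∫_0^4/3 (x^2 - 16/27) v dx for all v ∈ V.

Multiply both sides by a test function v and integrate from 0 to 4/3:
  ∫_0^4/3 −u''(x) v(x) dx = ∫_0^4/3 f(x) v(x) dx.
Integrate the LHS by parts once:
  ∫_0^4/3 −u'' v dx = −[u'(x) v(x)]_0^4/3 + ∫_0^4/3 u'(x) v'(x) dx.
Thus ∫_0^4/3 u'(x) v'(x) dx = ∫_0^4/3 f(x) v(x) dx + [u'(x) v(x)]_0^4/3.
Choose V so that boundary terms are either known or forced to vanish.
u has homogeneous Neumann: u'(0) = u'(4/3) = 0. So [u' v]_0^4/3 = 0·v(4/3) − 0·v(0) = 0 for any v; take V = H^1(0, 4/3).
Weak formulation: find u (satisfying any essential BC) such that ∫_0^4/3 u'(x) v'(x) dx = ∫_0^4/3 f v dx for all v ∈ V (homogeneous Neumann, so boundary terms vanish).
Substituting f(x) = x^2 - 16/27, the right-hand side is ∫_0^4/3 (x^2 - 16/27) v dx.
Compatibility check (pure Neumann): taking v ≡ 1 ∈ V gives 0 = ∫_0^4/3 f dx + (0) − (0), i.e. ∫_0^4/3 f dx must equal u'(0) − u'(4/3) = 0. Indeed ∫_0^4/3 (x^2 - 16/27) dx = 0, so the data are compatible. The solution is then unique only up to an additive constant (fix it e.g. by requiring ∫_0^4/3 u dx = 0).


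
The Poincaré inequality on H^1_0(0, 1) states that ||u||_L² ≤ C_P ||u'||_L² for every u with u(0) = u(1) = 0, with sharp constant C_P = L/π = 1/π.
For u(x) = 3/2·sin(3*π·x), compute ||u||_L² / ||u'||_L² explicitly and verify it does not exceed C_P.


||u||_L² / ||u'||_L² = 1/(3*π) < C_P = 1/π.

u(x) = 3/2·sin(3*π·x), so u'(x) = 9*π*cos(3*π*x)/2.
Writing u(x) = A·sin(kπx/L) with A = 3/2 and k = 3, use ∫_0^L sin²(kπx/L) dx = L/2 and ∫_0^L cos²(kπx/L) dx = L/2.
u² = 9/4·sin²(3*π·x) and (u')² = 81*π^2/4·cos²(3*π·x), and each of sin², cos² integrates to L/2 = 1/2 over (0, 1).
∫_0^1 u² dx = 9/8, so ||u||_L² = 3*sqrt(2)/4.
∫_0^1 (u')² dx = 81*π^2/8, so ||u'||_L² = 9*sqrt(2)*π/4.
Ratio ||u||_L² / ||u'||_L² = 1/(3*π).
Sharp Poincaré constant on H^1_0(0, 1) is C_P = L/π = 1/π, achieved by sin(π·x).
This is the k = 3 harmonic; the ratio L/(kπ) is strictly less than C_P = L/π, consistent with the sharp inequality ||u||_L² ≤ C_P ||u'||_L².


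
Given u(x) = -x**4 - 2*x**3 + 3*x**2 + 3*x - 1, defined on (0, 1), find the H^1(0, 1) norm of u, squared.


||u||_{H^1}^2 = 563/45

The H^1 norm (squared) on an interval (0, L) is
  ||u||_{H^1}^2 = ∫_0^L u(x)^2 dx + ∫_0^L u'(x)^2 dx.
Compute u'(x) = -4*x**3 - 6*x**2 + 6*x + 3.
Then u(x)^2 = x**8 + 4*x**7 - 2*x**6 - 18*x**5 - x**4 + 22*x**3 + 3*x**2 - 6*x + 1 and u'(x)^2 = 16*x**6 + 48*x**5 - 12*x**4 - 96*x**3 + 36*x + 9.
Integrate each monomial from 0 to 1 using ∫_0^1 c·x^n dx = c·1^(n+1)/(n+1):
  ∫_0^1 u(x)^2 dx = ∫_0^1 (x^8 + 4*x^7 - 2*x^6 - 18*x^5 - x^4 + 22*x^3 + 3*x^2 - 6*x + 1) dx. Term by term:
    ∫_0^1 x^8 dx = 1/9;  ∫_0^1 4*x^7 dx = 1/2;  ∫_0^1 -2*x^6 dx = -2/7;
    ∫_0^1 -18*x^5 dx = -3;  ∫_0^1 -x^4 dx = -1/5;  ∫_0^1 22*x^3 dx = 11/2;
    ∫_0^1 3*x^2 dx = 1;  ∫_0^1 -6*x dx = -3;  ∫_0^1 1 dx = 1.
  Sum: 1/9 + 1/2 − 2/7 − 3 − 1/5 + 11/2 + 1 − 3 + 1 = 512/315.
  ∫_0^1 u'(x)^2 dx = ∫_0^1 (16*x^6 + 48*x^5 - 12*x^4 - 96*x^3 + 36*x + 9) dx. Term by term:
    ∫_0^1 16*x^6 dx = 16/7;  ∫_0^1 48*x^5 dx = 8;  ∫_0^1 -12*x^4 dx = -12/5;
    ∫_0^1 -96*x^3 dx = -24;  ∫_0^1 36*x dx = 18;  ∫_0^1 9 dx = 9.
  Sum: 16/7 + 8 − 12/5 − 24 + 18 + 9 = 381/35.
Adding: ||u||_{H^1}^2 = 512/315 + 381/35 = 563/45.


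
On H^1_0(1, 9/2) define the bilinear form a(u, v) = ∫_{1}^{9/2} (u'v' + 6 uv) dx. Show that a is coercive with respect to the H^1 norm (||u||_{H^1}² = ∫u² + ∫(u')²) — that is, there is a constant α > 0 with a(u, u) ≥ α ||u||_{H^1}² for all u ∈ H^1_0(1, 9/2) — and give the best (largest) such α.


α = 1

Coercivity of a(·,·) on H^1_0(1, 9/2) means a(u, u) ≥ α ||u||_{H^1}² for every u ∈ H^1_0.
The interval has length L = 7/2, and Poincaré/coercivity depend only on L. Here a(u, u) = ∫(u')² + (6)·∫u².
Here c = 6 ≥ 1, so a(u,u) = ∫(u')² + c∫u² ≥ ∫(u')² + ∫u² = ||u||_{H^1}², i.e. α = 1 works. No larger α is possible: a(u,u) ≥ α||u||_{H^1}² means (1−α)∫(u')² ≥ (α−c)∫u², and for the modes u_n = sin(nπ(x−x₀)/L) (x₀ the left endpoint) one has ∫u_n²/∫(u_n')² = (L/(nπ))² → 0, so a(u_n,u_n)/||u_n||_{H^1}² → 1. Hence the optimal constant is α = 1.
Therefore α = 1.
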